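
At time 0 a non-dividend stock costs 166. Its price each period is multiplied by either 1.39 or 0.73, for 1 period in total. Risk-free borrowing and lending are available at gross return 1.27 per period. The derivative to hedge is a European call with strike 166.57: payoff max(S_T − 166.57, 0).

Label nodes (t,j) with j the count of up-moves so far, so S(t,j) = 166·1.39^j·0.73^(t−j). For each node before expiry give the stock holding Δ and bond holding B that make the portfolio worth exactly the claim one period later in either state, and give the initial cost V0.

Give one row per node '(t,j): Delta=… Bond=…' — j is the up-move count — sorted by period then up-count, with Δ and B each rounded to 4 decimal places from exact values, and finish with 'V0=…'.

The replicating-portfolio and risk-neutral prices coincide; use p* = (1.27−0.73)/(1.39−0.73) = 0.8182 for the latter.
At expiry t=1: V(1,0)=0.0000, V(1,1)=64.1700
(0,0): S=166.0000. Δ = (V_up−V_dn)/(S_up−S_dn) = (64.1700−0.0000)/(230.7400−121.1800) = 0.5857. V = [p*·64.1700 + (1−p*)·0.0000]/1.27 = 41.3407. B = V − Δ·S = -55.8865.
Self-financing check: at every node Δ·S+B equals the discounted successor values.

(0,0): Delta=0.5857 Bond=-55.8865
V0=41.3407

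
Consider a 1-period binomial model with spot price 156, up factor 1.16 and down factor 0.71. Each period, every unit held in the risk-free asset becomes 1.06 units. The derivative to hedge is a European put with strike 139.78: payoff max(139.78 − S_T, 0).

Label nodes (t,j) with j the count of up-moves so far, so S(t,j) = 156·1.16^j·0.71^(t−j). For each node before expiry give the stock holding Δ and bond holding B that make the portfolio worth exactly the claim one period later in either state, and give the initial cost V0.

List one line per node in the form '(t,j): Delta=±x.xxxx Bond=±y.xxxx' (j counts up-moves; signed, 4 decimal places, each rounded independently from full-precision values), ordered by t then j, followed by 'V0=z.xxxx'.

(0,0): Delta=-0.4134 Bond=70.5727
V0=6.0839

Since d<R<u, set p* = (R−d)/(u−d) = 0.7778; price each node as the discounted p*-expectation of its children.
Payoff layer (t=1): V(1,0)=29.0200, V(1,1)=0.0000
(0,0): S=156.0000. Δ = (V_up−V_dn)/(S_up−S_dn) = (0.0000−29.0200)/(180.9600−110.7600) = -0.4134. V = [p*·0.0000 + (1−p*)·29.0200]/1.06 = 6.0839. B = V − Δ·S = 70.5727.
Root portfolio cost Δ·156+B reproduces V0=6.0839.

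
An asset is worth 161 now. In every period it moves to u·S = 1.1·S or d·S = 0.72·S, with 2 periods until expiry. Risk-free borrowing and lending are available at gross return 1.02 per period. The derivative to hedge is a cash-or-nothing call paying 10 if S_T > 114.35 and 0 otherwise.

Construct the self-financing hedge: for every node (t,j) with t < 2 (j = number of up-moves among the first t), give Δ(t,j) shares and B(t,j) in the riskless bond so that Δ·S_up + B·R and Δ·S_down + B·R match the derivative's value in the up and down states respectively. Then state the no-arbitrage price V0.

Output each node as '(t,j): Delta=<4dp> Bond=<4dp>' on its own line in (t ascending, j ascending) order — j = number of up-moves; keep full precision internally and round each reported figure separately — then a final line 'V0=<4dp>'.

(0,0): Delta=0.0337 Bond=3.7541
(1,0): Delta=0.2270 Bond=-18.5759
(1,1): Delta=0.0000 Bond=9.8039
V0=9.1857

No-arbitrage ⇒ martingale measure with p* = (R−d)/(u−d) = 0.7895.
Terminal payoffs: V(2,0)=0.0000, V(2,1)=10.0000, V(2,2)=10.0000
(1,0): S=115.9200. Δ = (V_up−V_dn)/(S_up−S_dn) = (10.0000−0.0000)/(127.5120−83.4624) = 0.2270. V = [p*·10.0000 + (1−p*)·0.0000]/1.02 = 7.7399. B = V − Δ·S = -18.5759.
(1,1): S=177.1000. Δ = (V_up−V_dn)/(S_up−S_dn) = (10.0000−10.0000)/(194.8100−127.5120) = 0.0000. V = [p*·10.0000 + (1−p*)·10.0000]/1.02 = 9.8039. B = V − Δ·S = 9.8039.
(0,0): S=161.0000. Δ = (V_up−V_dn)/(S_up−S_dn) = (9.8039−7.7399)/(177.1000−115.9200) = 0.0337. V = [p*·9.8039 + (1−p*)·7.7399]/1.02 = 9.1857. B = V − Δ·S = 3.7541.
Check: Δ(0,0)·S0 + B(0,0) = 9.1857 = V0.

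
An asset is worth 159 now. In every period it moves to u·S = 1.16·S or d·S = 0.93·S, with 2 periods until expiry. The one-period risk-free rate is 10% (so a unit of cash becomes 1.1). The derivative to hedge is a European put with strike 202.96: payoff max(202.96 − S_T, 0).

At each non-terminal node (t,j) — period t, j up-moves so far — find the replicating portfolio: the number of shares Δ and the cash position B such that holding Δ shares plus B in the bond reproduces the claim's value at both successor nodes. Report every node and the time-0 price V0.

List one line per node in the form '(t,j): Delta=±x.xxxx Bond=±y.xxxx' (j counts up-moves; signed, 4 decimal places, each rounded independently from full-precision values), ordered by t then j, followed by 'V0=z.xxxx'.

(0,0): Delta=-0.7981 Bond=140.5896
(1,0): Delta=-1.0000 Bond=184.5091
(1,1): Delta=-0.7409 Bond=144.1096
V0=13.6977

Under the risk-neutral measure, an up-move has probability p* = (R−d)/(u−d) = 0.7391 and values discount at R = 1.1.
Terminal values V(2,·): V(2,0)=65.4409, V(2,1)=31.4308, V(2,2)=0.0000
(1,0): S=147.8700. Δ = (V_up−V_dn)/(S_up−S_dn) = (31.4308−65.4409)/(171.5292−137.5191) = -1.0000. V = [p*·31.4308 + (1−p*)·65.4409]/1.1 = 36.6391. B = V − Δ·S = 184.5091.
(1,1): S=184.4400. Δ = (V_up−V_dn)/(S_up−S_dn) = (0.0000−31.4308)/(213.9504−171.5292) = -0.7409. V = [p*·0.0000 + (1−p*)·31.4308]/1.1 = 7.4539. B = V − Δ·S = 144.1096.
(0,0): S=159.0000. Δ = (V_up−V_dn)/(S_up−S_dn) = (7.4539−36.6391)/(184.4400−147.8700) = -0.7981. V = [p*·7.4539 + (1−p*)·36.6391]/1.1 = 13.6977. B = V − Δ·S = 140.5896.
Each (Δ,B) replicates both successor values, so the strategy is self-financing and V0 is arbitrage-free.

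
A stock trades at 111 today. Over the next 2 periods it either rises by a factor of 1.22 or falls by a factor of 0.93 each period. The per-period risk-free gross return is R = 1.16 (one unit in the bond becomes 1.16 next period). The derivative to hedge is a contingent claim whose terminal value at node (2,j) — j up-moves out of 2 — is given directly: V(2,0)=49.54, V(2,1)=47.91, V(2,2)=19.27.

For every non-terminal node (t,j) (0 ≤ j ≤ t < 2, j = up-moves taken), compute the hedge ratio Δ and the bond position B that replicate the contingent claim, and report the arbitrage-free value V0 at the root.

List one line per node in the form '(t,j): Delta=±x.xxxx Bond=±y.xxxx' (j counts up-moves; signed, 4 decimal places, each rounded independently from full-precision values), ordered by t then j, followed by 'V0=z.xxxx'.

(0,0): Delta=-0.6173 Bond=90.7935
(1,0): Delta=-0.0544 Bond=47.2131
(1,1): Delta=-0.7293 Bond=120.4789
V0=22.2688

The replicating-portfolio and risk-neutral prices coincide; use p* = (1.16−0.93)/(1.22−0.93) = 0.7931 for the latter.
Terminal values V(2,·): V(2,0)=49.5400, V(2,1)=47.9100, V(2,2)=19.2700
Node (1,0) S=103.2300: V=(p*·47.9100+(1−p*)·49.5400)/1.16=41.5924; Δ=(47.9100−49.5400)/(125.9406−96.0039)=-0.0544; B=V−Δ·S=47.2131
Node (1,1) S=135.4200: V=(p*·19.2700+(1−p*)·47.9100)/1.16=21.7203; Δ=(19.2700−47.9100)/(165.2124−125.9406)=-0.7293; B=V−Δ·S=120.4789
Node (0,0) S=111.0000: V=(p*·21.7203+(1−p*)·41.5924)/1.16=22.2688; Δ=(21.7203−41.5924)/(135.4200−103.2300)=-0.6173; B=V−Δ·S=90.7935
Each (Δ,B) replicates both successor values, so the strategy is self-financing and V0 is arbitrage-free.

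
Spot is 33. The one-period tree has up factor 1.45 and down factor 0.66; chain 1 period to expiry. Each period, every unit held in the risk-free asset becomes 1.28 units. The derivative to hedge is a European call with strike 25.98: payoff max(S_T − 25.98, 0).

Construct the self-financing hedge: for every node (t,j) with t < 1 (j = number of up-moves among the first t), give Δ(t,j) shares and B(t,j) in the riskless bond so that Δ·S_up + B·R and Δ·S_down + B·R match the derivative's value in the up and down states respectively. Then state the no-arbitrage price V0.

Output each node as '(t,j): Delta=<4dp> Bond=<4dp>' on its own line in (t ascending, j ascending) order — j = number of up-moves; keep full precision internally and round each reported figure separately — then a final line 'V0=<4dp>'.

(0,0): Delta=0.8389 Bond=-14.2743
V0=13.4092

Under the risk-neutral measure, an up-move has probability p* = (R−d)/(u−d) = 0.7848 and values discount at R = 1.28.
At expiry t=1: V(1,0)=0.0000, V(1,1)=21.8700
Node (0,0) S=33.0000: V=(p*·21.8700+(1−p*)·0.0000)/1.28=13.4092; Δ=(21.8700−0.0000)/(47.8500−21.7800)=0.8389; B=V−Δ·S=-14.2743
Root portfolio cost Δ·33+B reproduces V0=13.4092.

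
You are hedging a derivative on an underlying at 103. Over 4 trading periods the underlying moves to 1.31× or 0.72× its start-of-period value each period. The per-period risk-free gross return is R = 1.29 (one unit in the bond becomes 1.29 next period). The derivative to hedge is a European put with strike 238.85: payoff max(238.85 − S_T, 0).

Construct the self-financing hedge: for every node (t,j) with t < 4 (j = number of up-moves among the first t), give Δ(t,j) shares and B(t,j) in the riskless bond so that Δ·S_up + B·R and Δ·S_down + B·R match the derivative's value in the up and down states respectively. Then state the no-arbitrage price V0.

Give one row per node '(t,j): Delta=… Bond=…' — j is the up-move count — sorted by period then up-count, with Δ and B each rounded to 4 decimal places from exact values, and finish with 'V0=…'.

(0,0): Delta=-0.5543 Bond=60.6274
(1,0): Delta=-1.0000 Bond=111.2644
(1,1): Delta=-0.5457 Bond=77.0495
(2,0): Delta=-1.0000 Bond=143.5310
(2,1): Delta=-1.0000 Bond=143.5310
(2,2): Delta=-0.5369 Bond=97.8452
(3,0): Delta=-1.0000 Bond=185.1550
(3,1): Delta=-1.0000 Bond=185.1550
(3,2): Delta=-1.0000 Bond=185.1550
(3,3): Delta=-0.5280 Bond=124.1524
V0=3.5372

No-arbitrage ⇒ martingale measure with p* = (R−d)/(u−d) = 0.9661.
At expiry t=4: V(4,0)=211.1699, V(4,1)=188.4876, V(4,2)=147.2185, V(4,3)=72.1316, V(4,4)=0.0000
Node (3,0) S=38.4445: V=(p*·188.4876+(1−p*)·211.1699)/1.29=146.7105; Δ=(188.4876−211.1699)/(50.3624−27.6801)=-1.0000; B=V−Δ·S=185.1550
Node (3,1) S=69.9477: V=(p*·147.2185+(1−p*)·188.4876)/1.29=115.2073; Δ=(147.2185−188.4876)/(91.6315−50.3624)=-1.0000; B=V−Δ·S=185.1550
Node (3,2) S=127.2660: V=(p*·72.1316+(1−p*)·147.2185)/1.29=57.8891; Δ=(72.1316−147.2185)/(166.7184−91.6315)=-1.0000; B=V−Δ·S=185.1550
Node (3,3) S=231.5534: V=(p*·0.0000+(1−p*)·72.1316)/1.29=1.8955; Δ=(0.0000−72.1316)/(303.3349−166.7184)=-0.5280; B=V−Δ·S=124.1524
Node (2,0) S=53.3952: V=(p*·115.2073+(1−p*)·146.7105)/1.29=90.1358; Δ=(115.2073−146.7105)/(69.9477−38.4445)=-1.0000; B=V−Δ·S=143.5310
Node (2,1) S=97.1496: V=(p*·57.8891+(1−p*)·115.2073)/1.29=46.3814; Δ=(57.8891−115.2073)/(127.2660−69.9477)=-1.0000; B=V−Δ·S=143.5310
Node (2,2) S=176.7583: V=(p*·1.8955+(1−p*)·57.8891)/1.29=2.9407; Δ=(1.8955−57.8891)/(231.5534−127.2660)=-0.5369; B=V−Δ·S=97.8452
Node (1,0) S=74.1600: V=(p*·46.3814+(1−p*)·90.1358)/1.29=37.1044; Δ=(46.3814−90.1358)/(97.1496−53.3952)=-1.0000; B=V−Δ·S=111.2644
Node (1,1) S=134.9300: V=(p*·2.9407+(1−p*)·46.3814)/1.29=3.4212; Δ=(2.9407−46.3814)/(176.7583−97.1496)=-0.5457; B=V−Δ·S=77.0495
Node (0,0) S=103.0000: V=(p*·3.4212+(1−p*)·37.1044)/1.29=3.5372; Δ=(3.4212−37.1044)/(134.9300−74.1600)=-0.5543; B=V−Δ·S=60.6274
The time-0 hedge costs 3.5372, which is the no-arbitrage price.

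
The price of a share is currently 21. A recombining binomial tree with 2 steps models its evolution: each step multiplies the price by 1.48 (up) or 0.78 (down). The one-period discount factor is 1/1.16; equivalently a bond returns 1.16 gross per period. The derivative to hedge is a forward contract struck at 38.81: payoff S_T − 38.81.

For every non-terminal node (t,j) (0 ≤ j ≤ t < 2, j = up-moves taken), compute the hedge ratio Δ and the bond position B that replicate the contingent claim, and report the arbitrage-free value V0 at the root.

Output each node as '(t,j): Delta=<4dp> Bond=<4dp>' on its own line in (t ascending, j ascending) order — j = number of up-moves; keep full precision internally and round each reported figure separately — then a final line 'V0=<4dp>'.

Since d<R<u, set p* = (R−d)/(u−d) = 0.5429; price each node as the discounted p*-expectation of its children.
Terminal values V(2,·): V(2,0)=-26.0336, V(2,1)=-14.5676, V(2,2)=7.1884
  t=1,j=0: stock 16.3800 → up 24.2424 (V=-14.5676), down 12.7764 (V=-26.0336). Price -17.0769; hedge Δ=1.0000, bond B=-33.4569.
  t=1,j=1: stock 31.0800 → up 45.9984 (V=7.1884), down 24.2424 (V=-14.5676). Price -2.3769; hedge Δ=1.0000, bond B=-33.4569.
  t=0,j=0: stock 21.0000 → up 31.0800 (V=-2.3769), down 16.3800 (V=-17.0769). Price -7.8422; hedge Δ=1.0000, bond B=-28.8422.
Each (Δ,B) replicates both successor values, so the strategy is self-financing and V0 is arbitrage-free.

(0,0): Delta=1.0000 Bond=-28.8422
(1,0): Delta=1.0000 Bond=-33.4569
(1,1): Delta=1.0000 Bond=-33.4569
V0=-7.8422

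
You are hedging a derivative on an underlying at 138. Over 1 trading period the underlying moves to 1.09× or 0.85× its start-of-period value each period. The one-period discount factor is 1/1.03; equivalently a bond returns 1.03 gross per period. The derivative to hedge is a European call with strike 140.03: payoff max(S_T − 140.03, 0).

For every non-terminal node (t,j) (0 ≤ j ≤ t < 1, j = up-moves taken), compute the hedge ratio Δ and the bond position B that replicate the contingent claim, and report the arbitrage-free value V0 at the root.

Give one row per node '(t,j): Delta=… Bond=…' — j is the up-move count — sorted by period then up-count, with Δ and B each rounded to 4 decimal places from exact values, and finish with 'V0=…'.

(0,0): Delta=0.3137 Bond=-35.7261
V0=7.5655

Risk-neutral probability p* = (R−d)/(u−d) = (1.03−0.85)/(1.09−0.85) = 0.7500.
Payoff layer (t=1): V(1,0)=0.0000, V(1,1)=10.3900
(0,0): S=138.0000. Δ = (V_up−V_dn)/(S_up−S_dn) = (10.3900−0.0000)/(150.4200−117.3000) = 0.3137. V = [p*·10.3900 + (1−p*)·0.0000]/1.03 = 7.5655. B = V − Δ·S = -35.7261.
Each (Δ,B) replicates both successor values, so the strategy is self-financing and V0 is arbitrage-free.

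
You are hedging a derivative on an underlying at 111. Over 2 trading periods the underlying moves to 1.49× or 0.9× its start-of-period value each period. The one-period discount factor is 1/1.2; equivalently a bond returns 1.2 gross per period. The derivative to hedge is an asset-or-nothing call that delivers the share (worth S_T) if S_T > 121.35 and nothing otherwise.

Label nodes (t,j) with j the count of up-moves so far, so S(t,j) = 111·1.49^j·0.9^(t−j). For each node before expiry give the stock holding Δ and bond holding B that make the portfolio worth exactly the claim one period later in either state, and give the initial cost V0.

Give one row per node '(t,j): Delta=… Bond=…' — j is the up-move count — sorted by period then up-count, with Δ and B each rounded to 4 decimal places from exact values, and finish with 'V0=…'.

Since d<R<u, set p* = (R−d)/(u−d) = 0.5085; price each node as the discounted p*-expectation of its children.
Terminal values V(2,·): V(2,0)=0.0000, V(2,1)=148.8510, V(2,2)=246.4311
Node (1,0) S=99.9000: V=(p*·148.8510+(1−p*)·0.0000)/1.2=63.0725; Δ=(148.8510−0.0000)/(148.8510−89.9100)=2.5254; B=V−Δ·S=-189.2174
Node (1,1) S=165.3900: V=(p*·246.4311+(1−p*)·148.8510)/1.2=165.3900; Δ=(246.4311−148.8510)/(246.4311−148.8510)=1.0000; B=V−Δ·S=0.0000
Node (0,0) S=111.0000: V=(p*·165.3900+(1−p*)·63.0725)/1.2=95.9153; Δ=(165.3900−63.0725)/(165.3900−99.9000)=1.5623; B=V−Δ·S=-77.5043
Check: Δ(0,0)·S0 + B(0,0) = 95.9153 = V0.

(0,0): Delta=1.5623 Bond=-77.5043
(1,0): Delta=2.5254 Bond=-189.2174
(1,1): Delta=1.0000 Bond=0.0000
V0=95.9153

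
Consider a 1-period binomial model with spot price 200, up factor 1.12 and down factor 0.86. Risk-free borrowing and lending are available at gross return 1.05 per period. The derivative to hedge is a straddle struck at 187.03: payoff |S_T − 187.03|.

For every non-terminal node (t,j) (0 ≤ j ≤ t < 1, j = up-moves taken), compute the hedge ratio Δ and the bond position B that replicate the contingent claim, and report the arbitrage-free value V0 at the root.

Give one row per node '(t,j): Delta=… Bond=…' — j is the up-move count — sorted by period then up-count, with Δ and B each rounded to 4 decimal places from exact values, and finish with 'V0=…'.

Risk-neutral probability p* = (R−d)/(u−d) = (1.05−0.86)/(1.12−0.86) = 0.7308.
Terminal values V(1,·): V(1,0)=15.0300, V(1,1)=36.9700
  t=0,j=0: stock 200.0000 → up 224.0000 (V=36.9700), down 172.0000 (V=15.0300). Price 29.5839; hedge Δ=0.4219, bond B=-54.8007.
The time-0 hedge costs 29.5839, which is the no-arbitrage price.

(0,0): Delta=0.4219 Bond=-54.8007
V0=29.5839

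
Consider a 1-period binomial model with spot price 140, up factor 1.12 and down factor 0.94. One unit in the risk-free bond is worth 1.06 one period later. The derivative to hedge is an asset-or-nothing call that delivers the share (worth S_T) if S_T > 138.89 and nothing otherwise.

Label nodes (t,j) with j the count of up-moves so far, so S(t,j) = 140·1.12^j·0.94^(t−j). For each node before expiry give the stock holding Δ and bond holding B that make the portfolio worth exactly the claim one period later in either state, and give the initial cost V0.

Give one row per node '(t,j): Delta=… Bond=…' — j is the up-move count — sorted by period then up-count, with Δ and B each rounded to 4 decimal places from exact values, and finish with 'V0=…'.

The replicating-portfolio and risk-neutral prices coincide; use p* = (1.06−0.94)/(1.12−0.94) = 0.6667 for the latter.
At expiry t=1: V(1,0)=0.0000, V(1,1)=156.8000
(0,0): S=140.0000. Δ = (V_up−V_dn)/(S_up−S_dn) = (156.8000−0.0000)/(156.8000−131.6000) = 6.2222. V = [p*·156.8000 + (1−p*)·0.0000]/1.06 = 98.6164. B = V − Δ·S = -772.4948.
Self-financing check: at every node Δ·S+B equals the discounted successor values.

(0,0): Delta=6.2222 Bond=-772.4948
V0=98.6164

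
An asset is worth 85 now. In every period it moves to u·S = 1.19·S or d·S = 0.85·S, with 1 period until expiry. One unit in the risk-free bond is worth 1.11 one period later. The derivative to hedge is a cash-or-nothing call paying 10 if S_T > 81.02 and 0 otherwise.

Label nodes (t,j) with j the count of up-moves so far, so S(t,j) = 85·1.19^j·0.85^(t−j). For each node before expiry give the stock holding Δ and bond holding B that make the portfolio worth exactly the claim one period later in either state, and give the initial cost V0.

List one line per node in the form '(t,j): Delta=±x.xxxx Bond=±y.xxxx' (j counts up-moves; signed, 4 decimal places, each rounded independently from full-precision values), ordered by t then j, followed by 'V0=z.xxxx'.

Risk-neutral probability p* = (R−d)/(u−d) = (1.11−0.85)/(1.19−0.85) = 0.7647.
Terminal payoffs: V(1,0)=0.0000, V(1,1)=10.0000
  t=0,j=0: stock 85.0000 → up 101.1500 (V=10.0000), down 72.2500 (V=0.0000). Price 6.8892; hedge Δ=0.3460, bond B=-22.5225.
Check: Δ(0,0)·S0 + B(0,0) = 6.8892 = V0.

(0,0): Delta=0.3460 Bond=-22.5225
V0=6.8892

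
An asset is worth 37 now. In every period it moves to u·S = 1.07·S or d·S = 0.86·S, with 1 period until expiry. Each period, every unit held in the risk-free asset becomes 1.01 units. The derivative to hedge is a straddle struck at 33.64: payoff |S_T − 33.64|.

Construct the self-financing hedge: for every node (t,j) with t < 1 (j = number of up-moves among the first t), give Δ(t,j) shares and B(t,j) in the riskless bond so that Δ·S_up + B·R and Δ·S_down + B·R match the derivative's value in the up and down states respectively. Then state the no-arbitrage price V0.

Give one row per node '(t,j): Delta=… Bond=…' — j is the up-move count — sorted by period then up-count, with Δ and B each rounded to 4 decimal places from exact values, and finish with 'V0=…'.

(0,0): Delta=0.5315 Bond=-14.9439
V0=4.7228

The replicating-portfolio and risk-neutral prices coincide; use p* = (1.01−0.86)/(1.07−0.86) = 0.7143 for the latter.
At expiry t=1: V(1,0)=1.8200, V(1,1)=5.9500
Node (0,0) S=37.0000: V=(p*·5.9500+(1−p*)·1.8200)/1.01=4.7228; Δ=(5.9500−1.8200)/(39.5900−31.8200)=0.5315; B=V−Δ·S=-14.9439
The time-0 hedge costs 4.7228, which is the no-arbitrage price.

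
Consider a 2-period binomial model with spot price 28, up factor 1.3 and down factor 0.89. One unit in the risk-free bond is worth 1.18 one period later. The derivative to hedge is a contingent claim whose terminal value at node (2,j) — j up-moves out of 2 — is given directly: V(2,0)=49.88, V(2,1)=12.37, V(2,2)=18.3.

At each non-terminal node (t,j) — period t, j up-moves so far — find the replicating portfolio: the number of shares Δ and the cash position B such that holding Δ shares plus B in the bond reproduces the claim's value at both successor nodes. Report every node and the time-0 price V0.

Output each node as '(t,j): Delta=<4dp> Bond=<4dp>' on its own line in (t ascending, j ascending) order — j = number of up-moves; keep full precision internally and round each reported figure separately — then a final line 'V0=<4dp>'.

(0,0): Delta=-0.5008 Bond=27.3449
(1,0): Delta=-3.6713 Bond=111.2747
(1,1): Delta=0.3973 Bond=-0.4258
V0=13.3223

Risk-neutral probability p* = (R−d)/(u−d) = (1.18−0.89)/(1.3−0.89) = 0.7073.
Terminal payoffs: V(2,0)=49.8800, V(2,1)=12.3700, V(2,2)=18.3000
(1,0): S=24.9200. Δ = (V_up−V_dn)/(S_up−S_dn) = (12.3700−49.8800)/(32.3960−22.1788) = -3.6713. V = [p*·12.3700 + (1−p*)·49.8800]/1.18 = 19.7869. B = V − Δ·S = 111.2747.
(1,1): S=36.4000. Δ = (V_up−V_dn)/(S_up−S_dn) = (18.3000−12.3700)/(47.3200−32.3960) = 0.3973. V = [p*·18.3000 + (1−p*)·12.3700]/1.18 = 14.0376. B = V − Δ·S = -0.4258.
(0,0): S=28.0000. Δ = (V_up−V_dn)/(S_up−S_dn) = (14.0376−19.7869)/(36.4000−24.9200) = -0.5008. V = [p*·14.0376 + (1−p*)·19.7869]/1.18 = 13.3223. B = V − Δ·S = 27.3449.
The time-0 hedge costs 13.3223, which is the no-arbitrage price.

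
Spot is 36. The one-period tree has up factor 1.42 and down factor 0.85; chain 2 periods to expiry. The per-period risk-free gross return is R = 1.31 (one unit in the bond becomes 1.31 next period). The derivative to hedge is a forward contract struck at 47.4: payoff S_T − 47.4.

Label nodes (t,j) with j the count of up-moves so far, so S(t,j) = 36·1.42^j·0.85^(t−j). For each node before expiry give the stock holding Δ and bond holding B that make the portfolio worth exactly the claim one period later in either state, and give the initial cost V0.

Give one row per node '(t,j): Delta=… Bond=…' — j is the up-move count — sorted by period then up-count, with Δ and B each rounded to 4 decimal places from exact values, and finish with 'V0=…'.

Under the risk-neutral measure, an up-move has probability p* = (R−d)/(u−d) = 0.8070 and values discount at R = 1.31.
At expiry t=2: V(2,0)=-21.3900, V(2,1)=-3.9480, V(2,2)=25.1904
  t=1,j=0: stock 30.6000 → up 43.4520 (V=-3.9480), down 26.0100 (V=-21.3900). Price -5.5832; hedge Δ=1.0000, bond B=-36.1832.
  t=1,j=1: stock 51.1200 → up 72.5904 (V=25.1904), down 43.4520 (V=-3.9480). Price 14.9368; hedge Δ=1.0000, bond B=-36.1832.
  t=0,j=0: stock 36.0000 → up 51.1200 (V=14.9368), down 30.6000 (V=-5.5832). Price 8.3792; hedge Δ=1.0000, bond B=-27.6208.
Check: Δ(0,0)·S0 + B(0,0) = 8.3792 = V0.

(0,0): Delta=1.0000 Bond=-27.6208
(1,0): Delta=1.0000 Bond=-36.1832
(1,1): Delta=1.0000 Bond=-36.1832
V0=8.3792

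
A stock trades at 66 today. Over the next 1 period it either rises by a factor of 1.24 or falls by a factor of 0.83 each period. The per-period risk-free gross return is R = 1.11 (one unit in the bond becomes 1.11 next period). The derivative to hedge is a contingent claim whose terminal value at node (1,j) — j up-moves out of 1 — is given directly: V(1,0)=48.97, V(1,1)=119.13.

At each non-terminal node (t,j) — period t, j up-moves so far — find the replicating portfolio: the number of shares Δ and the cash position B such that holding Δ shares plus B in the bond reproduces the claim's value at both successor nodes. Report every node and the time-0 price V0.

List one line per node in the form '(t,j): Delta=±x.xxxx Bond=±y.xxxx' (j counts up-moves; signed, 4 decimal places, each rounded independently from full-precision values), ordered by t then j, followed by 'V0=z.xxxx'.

(0,0): Delta=2.5928 Bond=-83.8389
V0=87.2830

Risk-neutral probability p* = (R−d)/(u−d) = (1.11−0.83)/(1.24−0.83) = 0.6829.
Terminal payoffs: V(1,0)=48.9700, V(1,1)=119.1300
Node (0,0) S=66.0000: V=(p*·119.1300+(1−p*)·48.9700)/1.11=87.2830; Δ=(119.1300−48.9700)/(81.8400−54.7800)=2.5928; B=V−Δ·S=-83.8389
Root portfolio cost Δ·66+B reproduces V0=87.2830.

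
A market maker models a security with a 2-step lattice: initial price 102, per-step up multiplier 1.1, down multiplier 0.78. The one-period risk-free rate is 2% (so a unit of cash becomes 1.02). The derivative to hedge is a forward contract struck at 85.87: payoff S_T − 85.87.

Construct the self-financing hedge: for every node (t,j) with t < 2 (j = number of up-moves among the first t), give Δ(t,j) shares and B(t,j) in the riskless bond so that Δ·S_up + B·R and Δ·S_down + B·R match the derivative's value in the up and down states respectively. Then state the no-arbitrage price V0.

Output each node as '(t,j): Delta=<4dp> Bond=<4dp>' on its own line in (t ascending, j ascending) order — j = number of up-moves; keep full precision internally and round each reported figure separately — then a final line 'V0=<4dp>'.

Since d<R<u, set p* = (R−d)/(u−d) = 0.7500; price each node as the discounted p*-expectation of its children.
At expiry t=2: V(2,0)=-23.8132, V(2,1)=1.6460, V(2,2)=37.5500
Node (1,0) S=79.5600: V=(p*·1.6460+(1−p*)·-23.8132)/1.02=-4.6263; Δ=(1.6460−-23.8132)/(87.5160−62.0568)=1.0000; B=V−Δ·S=-84.1863
Node (1,1) S=112.2000: V=(p*·37.5500+(1−p*)·1.6460)/1.02=28.0137; Δ=(37.5500−1.6460)/(123.4200−87.5160)=1.0000; B=V−Δ·S=-84.1863
Node (0,0) S=102.0000: V=(p*·28.0137+(1−p*)·-4.6263)/1.02=19.4644; Δ=(28.0137−-4.6263)/(112.2000−79.5600)=1.0000; B=V−Δ·S=-82.5356
Self-financing check: at every node Δ·S+B equals the discounted successor values.

(0,0): Delta=1.0000 Bond=-82.5356
(1,0): Delta=1.0000 Bond=-84.1863
(1,1): Delta=1.0000 Bond=-84.1863
V0=19.4644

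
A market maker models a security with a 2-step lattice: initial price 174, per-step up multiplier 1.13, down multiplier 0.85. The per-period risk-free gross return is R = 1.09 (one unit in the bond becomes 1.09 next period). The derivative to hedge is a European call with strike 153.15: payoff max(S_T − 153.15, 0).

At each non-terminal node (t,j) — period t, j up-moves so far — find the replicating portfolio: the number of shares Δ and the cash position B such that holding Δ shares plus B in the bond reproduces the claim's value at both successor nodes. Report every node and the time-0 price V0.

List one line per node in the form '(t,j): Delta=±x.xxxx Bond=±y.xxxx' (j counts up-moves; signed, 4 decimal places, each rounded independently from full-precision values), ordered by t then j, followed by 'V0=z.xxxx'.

(0,0): Delta=0.9262 Bond=-115.5903
(1,0): Delta=0.3375 Bond=-38.9268
(1,1): Delta=1.0000 Bond=-140.5046
V0=45.5680

The replicating-portfolio and risk-neutral prices coincide; use p* = (1.09−0.85)/(1.13−0.85) = 0.8571 for the latter.
Terminal values V(2,·): V(2,0)=0.0000, V(2,1)=13.9770, V(2,2)=69.0306
  t=1,j=0: stock 147.9000 → up 167.1270 (V=13.9770), down 125.7150 (V=0.0000). Price 10.9911; hedge Δ=0.3375, bond B=-38.9268.
  t=1,j=1: stock 196.6200 → up 222.1806 (V=69.0306), down 167.1270 (V=13.9770). Price 56.1154; hedge Δ=1.0000, bond B=-140.5046.
  t=0,j=0: stock 174.0000 → up 196.6200 (V=56.1154), down 147.9000 (V=10.9911). Price 45.5680; hedge Δ=0.9262, bond B=-115.5903.
Root portfolio cost Δ·174+B reproduces V0=45.5680.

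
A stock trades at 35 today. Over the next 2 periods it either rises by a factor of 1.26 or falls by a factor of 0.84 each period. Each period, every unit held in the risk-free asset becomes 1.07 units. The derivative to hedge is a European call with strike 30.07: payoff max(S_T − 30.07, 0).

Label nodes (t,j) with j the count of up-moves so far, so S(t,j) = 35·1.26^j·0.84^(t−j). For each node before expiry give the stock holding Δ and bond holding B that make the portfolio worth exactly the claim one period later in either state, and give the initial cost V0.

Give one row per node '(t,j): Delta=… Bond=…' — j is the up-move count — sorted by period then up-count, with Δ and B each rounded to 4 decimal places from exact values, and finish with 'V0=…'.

Under the risk-neutral measure, an up-move has probability p* = (R−d)/(u−d) = 0.5476 and values discount at R = 1.07.
Payoff layer (t=2): V(2,0)=0.0000, V(2,1)=6.9740, V(2,2)=25.4960
  t=1,j=0: stock 29.4000 → up 37.0440 (V=6.9740), down 24.6960 (V=0.0000). Price 3.5692; hedge Δ=0.5648, bond B=-13.0355.
  t=1,j=1: stock 44.1000 → up 55.5660 (V=25.4960), down 37.0440 (V=6.9740). Price 15.9972; hedge Δ=1.0000, bond B=-28.1028.
  t=0,j=0: stock 35.0000 → up 44.1000 (V=15.9972), down 29.4000 (V=3.5692). Price 9.6963; hedge Δ=0.8454, bond B=-19.8941.
Each (Δ,B) replicates both successor values, so the strategy is self-financing and V0 is arbitrage-free.

(0,0): Delta=0.8454 Bond=-19.8941
(1,0): Delta=0.5648 Bond=-13.0355
(1,1): Delta=1.0000 Bond=-28.1028
V0=9.6963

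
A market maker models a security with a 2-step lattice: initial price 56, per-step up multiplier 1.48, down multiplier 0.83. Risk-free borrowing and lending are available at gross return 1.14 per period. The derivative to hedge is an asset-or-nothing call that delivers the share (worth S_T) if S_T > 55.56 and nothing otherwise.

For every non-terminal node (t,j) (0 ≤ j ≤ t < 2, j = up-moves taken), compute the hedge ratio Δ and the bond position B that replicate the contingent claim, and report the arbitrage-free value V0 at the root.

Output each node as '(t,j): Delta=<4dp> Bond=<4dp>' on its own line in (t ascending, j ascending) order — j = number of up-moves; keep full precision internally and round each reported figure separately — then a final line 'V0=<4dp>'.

(0,0): Delta=1.4863 Bond=-35.3548
(1,0): Delta=2.2769 Bond=-77.0527
(1,1): Delta=1.0000 Bond=0.0000
V0=47.8780

The replicating-portfolio and risk-neutral prices coincide; use p* = (1.14−0.83)/(1.48−0.83) = 0.4769 for the latter.
Terminal values V(2,·): V(2,0)=0.0000, V(2,1)=68.7904, V(2,2)=122.6624
(1,0): S=46.4800. Δ = (V_up−V_dn)/(S_up−S_dn) = (68.7904−0.0000)/(68.7904−38.5784) = 2.2769. V = [p*·68.7904 + (1−p*)·0.0000]/1.14 = 28.7787. B = V − Δ·S = -77.0527.
(1,1): S=82.8800. Δ = (V_up−V_dn)/(S_up−S_dn) = (122.6624−68.7904)/(122.6624−68.7904) = 1.0000. V = [p*·122.6624 + (1−p*)·68.7904]/1.14 = 82.8800. B = V − Δ·S = 0.0000.
(0,0): S=56.0000. Δ = (V_up−V_dn)/(S_up−S_dn) = (82.8800−28.7787)/(82.8800−46.4800) = 1.4863. V = [p*·82.8800 + (1−p*)·28.7787]/1.14 = 47.8780. B = V − Δ·S = -35.3548.
Self-financing check: at every node Δ·S+B equals the discounted successor values.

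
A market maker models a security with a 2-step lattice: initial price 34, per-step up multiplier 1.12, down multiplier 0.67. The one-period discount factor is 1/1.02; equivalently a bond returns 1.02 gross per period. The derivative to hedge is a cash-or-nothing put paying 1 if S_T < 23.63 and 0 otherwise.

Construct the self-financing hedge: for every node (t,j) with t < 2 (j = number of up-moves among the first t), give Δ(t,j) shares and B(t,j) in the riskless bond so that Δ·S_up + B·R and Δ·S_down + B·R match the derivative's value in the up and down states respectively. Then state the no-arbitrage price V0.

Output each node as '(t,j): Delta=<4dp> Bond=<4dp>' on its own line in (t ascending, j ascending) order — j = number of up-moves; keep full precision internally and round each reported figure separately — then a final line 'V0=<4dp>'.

Under the risk-neutral measure, an up-move has probability p* = (R−d)/(u−d) = 0.7778 and values discount at R = 1.02.
At expiry t=2: V(2,0)=1.0000, V(2,1)=0.0000, V(2,2)=0.0000
(1,0): S=22.7800. Δ = (V_up−V_dn)/(S_up−S_dn) = (0.0000−1.0000)/(25.5136−15.2626) = -0.0976. V = [p*·0.0000 + (1−p*)·1.0000]/1.02 = 0.2179. B = V − Δ·S = 2.4401.
(1,1): S=38.0800. Δ = (V_up−V_dn)/(S_up−S_dn) = (0.0000−0.0000)/(42.6496−25.5136) = 0.0000. V = [p*·0.0000 + (1−p*)·0.0000]/1.02 = 0.0000. B = V − Δ·S = 0.0000.
(0,0): S=34.0000. Δ = (V_up−V_dn)/(S_up−S_dn) = (0.0000−0.2179)/(38.0800−22.7800) = -0.0142. V = [p*·0.0000 + (1−p*)·0.2179]/1.02 = 0.0475. B = V − Δ·S = 0.5316.
Check: Δ(0,0)·S0 + B(0,0) = 0.0475 = V0.

(0,0): Delta=-0.0142 Bond=0.5316
(1,0): Delta=-0.0976 Bond=2.4401
(1,1): Delta=0.0000 Bond=0.0000
V0=0.0475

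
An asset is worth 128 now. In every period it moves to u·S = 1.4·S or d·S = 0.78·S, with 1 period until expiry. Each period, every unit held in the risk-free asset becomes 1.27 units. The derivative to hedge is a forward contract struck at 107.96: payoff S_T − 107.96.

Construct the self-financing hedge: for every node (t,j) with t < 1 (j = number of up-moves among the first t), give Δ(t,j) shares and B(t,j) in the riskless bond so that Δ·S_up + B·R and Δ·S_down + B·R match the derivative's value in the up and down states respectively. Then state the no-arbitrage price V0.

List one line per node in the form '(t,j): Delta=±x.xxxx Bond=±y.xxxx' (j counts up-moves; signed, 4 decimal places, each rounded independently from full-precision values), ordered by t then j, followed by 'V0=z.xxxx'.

(0,0): Delta=1.0000 Bond=-85.0079
V0=42.9921

No-arbitrage ⇒ martingale measure with p* = (R−d)/(u−d) = 0.7903.
Terminal payoffs: V(1,0)=-8.1200, V(1,1)=71.2400
(0,0): S=128.0000. Δ = (V_up−V_dn)/(S_up−S_dn) = (71.2400−-8.1200)/(179.2000−99.8400) = 1.0000. V = [p*·71.2400 + (1−p*)·-8.1200]/1.27 = 42.9921. B = V − Δ·S = -85.0079.
The time-0 hedge costs 42.9921, which is the no-arbitrage price.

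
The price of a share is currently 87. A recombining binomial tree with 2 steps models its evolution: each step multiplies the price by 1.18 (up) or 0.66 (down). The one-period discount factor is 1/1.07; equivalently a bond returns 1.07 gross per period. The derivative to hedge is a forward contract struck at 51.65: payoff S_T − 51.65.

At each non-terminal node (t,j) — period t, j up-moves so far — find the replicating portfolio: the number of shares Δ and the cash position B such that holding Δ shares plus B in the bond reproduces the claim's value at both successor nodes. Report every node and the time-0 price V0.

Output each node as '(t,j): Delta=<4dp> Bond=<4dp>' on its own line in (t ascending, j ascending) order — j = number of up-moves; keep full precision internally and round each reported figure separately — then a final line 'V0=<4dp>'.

(0,0): Delta=1.0000 Bond=-45.1131
(1,0): Delta=1.0000 Bond=-48.2710
(1,1): Delta=1.0000 Bond=-48.2710
V0=41.8869

Under the risk-neutral measure, an up-move has probability p* = (R−d)/(u−d) = 0.7885 and values discount at R = 1.07.
At expiry t=2: V(2,0)=-13.7528, V(2,1)=16.1056, V(2,2)=69.4888
(1,0): S=57.4200. Δ = (V_up−V_dn)/(S_up−S_dn) = (16.1056−-13.7528)/(67.7556−37.8972) = 1.0000. V = [p*·16.1056 + (1−p*)·-13.7528]/1.07 = 9.1490. B = V − Δ·S = -48.2710.
(1,1): S=102.6600. Δ = (V_up−V_dn)/(S_up−S_dn) = (69.4888−16.1056)/(121.1388−67.7556) = 1.0000. V = [p*·69.4888 + (1−p*)·16.1056]/1.07 = 54.3890. B = V − Δ·S = -48.2710.
(0,0): S=87.0000. Δ = (V_up−V_dn)/(S_up−S_dn) = (54.3890−9.1490)/(102.6600−57.4200) = 1.0000. V = [p*·54.3890 + (1−p*)·9.1490]/1.07 = 41.8869. B = V − Δ·S = -45.1131.
Each (Δ,B) replicates both successor values, so the strategy is self-financing and V0 is arbitrage-free.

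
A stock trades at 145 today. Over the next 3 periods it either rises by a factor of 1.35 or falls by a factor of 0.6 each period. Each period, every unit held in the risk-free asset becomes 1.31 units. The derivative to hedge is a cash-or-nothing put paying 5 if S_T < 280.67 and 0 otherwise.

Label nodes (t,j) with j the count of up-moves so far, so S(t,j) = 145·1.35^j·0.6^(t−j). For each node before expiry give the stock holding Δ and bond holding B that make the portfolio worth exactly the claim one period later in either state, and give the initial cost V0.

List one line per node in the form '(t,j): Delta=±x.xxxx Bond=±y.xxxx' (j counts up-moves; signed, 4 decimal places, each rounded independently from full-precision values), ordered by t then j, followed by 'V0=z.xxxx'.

(0,0): Delta=-0.0240 Bond=3.8187
(1,0): Delta=0.0000 Bond=2.9136
(1,1): Delta=-0.0246 Bond=5.1201
(2,0): Delta=0.0000 Bond=3.8168
(2,1): Delta=0.0000 Bond=3.8168
(2,2): Delta=-0.0252 Bond=6.8702
V0=0.3372

No-arbitrage ⇒ martingale measure with p* = (R−d)/(u−d) = 0.9467.
Terminal payoffs: V(3,0)=5.0000, V(3,1)=5.0000, V(3,2)=5.0000, V(3,3)=0.0000
Node (2,0) S=52.2000: V=(p*·5.0000+(1−p*)·5.0000)/1.31=3.8168; Δ=(5.0000−5.0000)/(70.4700−31.3200)=0.0000; B=V−Δ·S=3.8168
Node (2,1) S=117.4500: V=(p*·5.0000+(1−p*)·5.0000)/1.31=3.8168; Δ=(5.0000−5.0000)/(158.5575−70.4700)=0.0000; B=V−Δ·S=3.8168
Node (2,2) S=264.2625: V=(p*·0.0000+(1−p*)·5.0000)/1.31=0.2036; Δ=(0.0000−5.0000)/(356.7544−158.5575)=-0.0252; B=V−Δ·S=6.8702
Node (1,0) S=87.0000: V=(p*·3.8168+(1−p*)·3.8168)/1.31=2.9136; Δ=(3.8168−3.8168)/(117.4500−52.2000)=0.0000; B=V−Δ·S=2.9136
Node (1,1) S=195.7500: V=(p*·0.2036+(1−p*)·3.8168)/1.31=0.3025; Δ=(0.2036−3.8168)/(264.2625−117.4500)=-0.0246; B=V−Δ·S=5.1201
Node (0,0) S=145.0000: V=(p*·0.3025+(1−p*)·2.9136)/1.31=0.3372; Δ=(0.3025−2.9136)/(195.7500−87.0000)=-0.0240; B=V−Δ·S=3.8187
The time-0 hedge costs 0.3372, which is the no-arbitrage price.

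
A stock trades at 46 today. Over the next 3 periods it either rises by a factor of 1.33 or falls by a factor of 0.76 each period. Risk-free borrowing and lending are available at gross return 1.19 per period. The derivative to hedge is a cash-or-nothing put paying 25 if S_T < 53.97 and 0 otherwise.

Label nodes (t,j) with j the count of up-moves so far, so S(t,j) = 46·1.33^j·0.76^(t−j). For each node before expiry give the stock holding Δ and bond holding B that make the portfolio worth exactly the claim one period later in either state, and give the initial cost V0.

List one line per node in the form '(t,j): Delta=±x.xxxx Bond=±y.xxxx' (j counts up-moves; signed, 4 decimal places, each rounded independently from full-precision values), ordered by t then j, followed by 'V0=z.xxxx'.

(0,0): Delta=-0.2495 Bond=13.7228
(1,0): Delta=-0.7953 Bond=35.4115
(1,1): Delta=-0.1480 Bond=10.1176
(2,0): Delta=0.0000 Bond=21.0084
(2,1): Delta=-0.9433 Bond=49.0196
(2,2): Delta=0.0000 Bond=0.0000
V0=2.2453

Risk-neutral probability p* = (R−d)/(u−d) = (1.19−0.76)/(1.33−0.76) = 0.7544.
Payoff layer (t=3): V(3,0)=25.0000, V(3,1)=25.0000, V(3,2)=0.0000, V(3,3)=0.0000
Node (2,0) S=26.5696: V=(p*·25.0000+(1−p*)·25.0000)/1.19=21.0084; Δ=(25.0000−25.0000)/(35.3376−20.1929)=0.0000; B=V−Δ·S=21.0084
Node (2,1) S=46.4968: V=(p*·0.0000+(1−p*)·25.0000)/1.19=5.1600; Δ=(0.0000−25.0000)/(61.8407−35.3376)=-0.9433; B=V−Δ·S=49.0196
Node (2,2) S=81.3694: V=(p*·0.0000+(1−p*)·0.0000)/1.19=0.0000; Δ=(0.0000−0.0000)/(108.2213−61.8407)=0.0000; B=V−Δ·S=0.0000
Node (1,0) S=34.9600: V=(p*·5.1600+(1−p*)·21.0084)/1.19=7.6072; Δ=(5.1600−21.0084)/(46.4968−26.5696)=-0.7953; B=V−Δ·S=35.4115
Node (1,1) S=61.1800: V=(p*·0.0000+(1−p*)·5.1600)/1.19=1.0650; Δ=(0.0000−5.1600)/(81.3694−46.4968)=-0.1480; B=V−Δ·S=10.1176
Node (0,0) S=46.0000: V=(p*·1.0650+(1−p*)·7.6072)/1.19=2.2453; Δ=(1.0650−7.6072)/(61.1800−34.9600)=-0.2495; B=V−Δ·S=13.7228
Each (Δ,B) replicates both successor values, so the strategy is self-financing and V0 is arbitrage-free.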